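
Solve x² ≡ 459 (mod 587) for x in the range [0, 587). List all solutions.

105, 482

Since 587 ≡ 3 (mod 4), a square root of 459 is 459^((587+1)/4) = 459^147 mod 587.
Repeated squaring: 459^2≡535, 459^4≡356, 459^8≡531, 459^16≡201, 459^32≡485, 459^64≡425, 459^128≡416 (mod 587).
459^147 = 459^(128+16+2+1) ≡ 482 (mod 587).
Check: 482² = 232324 ≡ 459 (mod 587). The two roots are 105 and 482.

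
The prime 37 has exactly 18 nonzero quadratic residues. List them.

1 3 4 7 9 10 11 12 16 21 25 26 27 28 30 33 34 36

Square k = 1,…,18 (k and 37−k give the same square):
1²=1, 2²=4, 3²=9, 4²=16, 5²=25, 6²=36, 7²≡12, 8²≡27, 9²≡7, 10²≡26, 11²≡10, 12²≡33, 13²≡21, 14²≡11, 15²≡3, 16²≡34, 17²≡30, 18²≡28 (mod 37).
So the quadratic residues mod 37 are {1, 3, 4, 7, 9, 10, 11, 12, 16, 21, 25, 26, 27, 28, 30, 33, 34, 36}.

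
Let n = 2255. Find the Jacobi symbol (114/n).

1

Pull out 2: since 2255 ≡ 7 (mod 8), (2/2255) = +1.
Reciprocity: 57 ≡ 1 and 2255 ≡ 3 (mod 4), so (57/2255) = +(2255/57).
Reduce top mod 57: now compute (32/57).
Pull out 2^5: since 57 ≡ 1 (mod 8), (2/57) = +1, so (2/57)^5 = +1.
Reached (1/57) = 1. Collecting the sign flips along the way, the symbol is +1.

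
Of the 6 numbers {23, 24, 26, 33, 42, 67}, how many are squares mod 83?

3

(23/83) = +1 → QR.
(24/83) = -1 → non-residue.
(26/83) = +1 → QR.
(33/83) = +1 → QR.
(42/83) = -1 → non-residue.
(67/83) = -1 → non-residue.
Total quadratic residues among the 6: 3.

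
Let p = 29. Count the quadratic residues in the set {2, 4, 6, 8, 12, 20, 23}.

4

(2/29) = -1 → non-residue.
(4/29) = +1 → QR.
(6/29) = +1 → QR.
(8/29) = -1 → non-residue.
(12/29) = -1 → non-residue.
(20/29) = +1 → QR.
(23/29) = +1 → QR.
Total quadratic residues among the 7: 4.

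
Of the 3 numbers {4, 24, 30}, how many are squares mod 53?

2

(4/53) = +1 → QR.
(24/53) = +1 → QR.
(30/53) = -1 → non-residue.
Total quadratic residues among the 3: 2.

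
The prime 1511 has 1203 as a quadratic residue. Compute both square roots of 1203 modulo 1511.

Since 1511 ≡ 3 (mod 4), a square root of 1203 is 1203^((1511+1)/4) = 1203^378 mod 1511.
Repeated squaring: 1203^2≡1182, 1203^4≡960, 1203^8≡1401, 1203^16≡12, 1203^32≡144, 1203^64≡1093, 1203^128≡959, 1203^256≡993 (mod 1511).
1203^378 = 1203^(256+64+32+16+8+2) ≡ 65 (mod 1511).
Check: 65² = 4225 ≡ 1203 (mod 1511). The two roots are 65 and 1446.

65, 1446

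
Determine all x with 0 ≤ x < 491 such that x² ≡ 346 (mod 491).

185, 306

Since 491 ≡ 3 (mod 4), a square root of 346 is 346^((491+1)/4) = 346^123 mod 491.
Repeated squaring: 346^2≡403, 346^4≡379, 346^8≡269, 346^16≡184, 346^32≡468, 346^64≡38 (mod 491).
346^123 = 346^(64+32+16+8+2+1) ≡ 185 (mod 491).
Check: 185² = 34225 ≡ 346 (mod 491). The two roots are 185 and 306.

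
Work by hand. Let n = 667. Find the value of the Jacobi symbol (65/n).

-1

Reciprocity: 65 ≡ 1 and 667 ≡ 3 (mod 4), so (65/667) = +(667/65).
Reduce top mod 65: now compute (17/65).
Reciprocity: 17 ≡ 1 and 65 ≡ 1 (mod 4), so (17/65) = +(65/17).
Reduce top mod 17: now compute (14/17).
Pull out 2: since 17 ≡ 1 (mod 8), (2/17) = +1.
Reciprocity: 7 ≡ 3 and 17 ≡ 1 (mod 4), so (7/17) = +(17/7).
Reduce top mod 7: now compute (3/7).
Reciprocity: 3 ≡ 3 and 7 ≡ 3 (mod 4), so (3/7) = −(7/3).
Reduce top mod 3: now compute (1/3).
Reached (1/3) = 1. Collecting the sign flips along the way, the symbol is -1.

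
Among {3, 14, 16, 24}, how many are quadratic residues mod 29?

(3/29) = -1 → non-residue.
(14/29) = -1 → non-residue.
(16/29) = +1 → QR.
(24/29) = +1 → QR.
Total quadratic residues among the 4: 2.

2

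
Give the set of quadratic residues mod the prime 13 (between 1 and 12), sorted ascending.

1,3,4,9,10,12

Square k = 1,…,6 (k and 13−k give the same square):
1²=1, 2²=4, 3²=9, 4²≡3, 5²≡12, 6²≡10 (mod 13).
So the quadratic residues mod 13 are {1, 3, 4, 9, 10, 12}.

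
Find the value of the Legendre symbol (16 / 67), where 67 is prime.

Pull out 2^4: since 67 ≡ 3 (mod 8), (2/67) = -1, so (2/67)^4 = +1.
Reached (1/67) = 1. Collecting the sign flips along the way, the symbol is +1.

1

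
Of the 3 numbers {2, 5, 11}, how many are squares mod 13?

0

(2/13) = -1 → non-residue.
(5/13) = -1 → non-residue.
(11/13) = -1 → non-residue.
Total quadratic residues among the 3: 0.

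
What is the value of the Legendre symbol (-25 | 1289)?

1

First reduce: -25 ≡ 1264 (mod 1289).
Pull out 2^4: since 1289 ≡ 1 (mod 8), (2/1289) = +1, so (2/1289)^4 = +1.
Reciprocity: 79 ≡ 3 and 1289 ≡ 1 (mod 4), so (79/1289) = +(1289/79).
Reduce top mod 79: now compute (25/79).
Reciprocity: 25 ≡ 1 and 79 ≡ 3 (mod 4), so (25/79) = +(79/25).
Reduce top mod 25: now compute (4/25).
Pull out 2^2: since 25 ≡ 1 (mod 8), (2/25) = +1, so (2/25)^2 = +1.
Reached (1/25) = 1. Collecting the sign flips along the way, the symbol is +1.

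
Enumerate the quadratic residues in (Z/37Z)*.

Square k = 1,…,18 (k and 37−k give the same square):
1²=1, 2²=4, 3²=9, 4²=16, 5²=25, 6²=36, 7²≡12, 8²≡27, 9²≡7, 10²≡26, 11²≡10, 12²≡33, 13²≡21, 14²≡11, 15²≡3, 16²≡34, 17²≡30, 18²≡28 (mod 37).
So the quadratic residues mod 37 are {1, 3, 4, 7, 9, 10, 11, 12, 16, 21, 25, 26, 27, 28, 30, 33, 34, 36}.

1 3 4 7 9 10 11 12 16 21 25 26 27 28 30 33 34 36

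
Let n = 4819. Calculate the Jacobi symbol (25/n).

1

Reciprocity: 25 ≡ 1 and 4819 ≡ 3 (mod 4), so (25/4819) = +(4819/25).
Reduce top mod 25: now compute (19/25).
Reciprocity: 19 ≡ 3 and 25 ≡ 1 (mod 4), so (19/25) = +(25/19).
Reduce top mod 19: now compute (6/19).
Pull out 2: since 19 ≡ 3 (mod 8), (2/19) = -1.
Reciprocity: 3 ≡ 3 and 19 ≡ 3 (mod 4), so (3/19) = −(19/3).
Reduce top mod 3: now compute (1/3).
Reached (1/3) = 1. Collecting the sign flips along the way, the symbol is +1.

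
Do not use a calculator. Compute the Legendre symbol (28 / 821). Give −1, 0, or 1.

1

Euler's criterion: (28/821) ≡ 28^410 (mod 821).
28^2 ≡ 784 (mod 821)
28^4 ≡ 548 (mod 821)
28^8 ≡ 639 (mod 821)
28^16 ≡ 284 (mod 821)
28^32 ≡ 198 (mod 821)
28^64 ≡ 617 (mod 821)
28^128 ≡ 566 (mod 821)
28^256 ≡ 166 (mod 821)
28^410 = 28^(256+128+16+8+2) ≡ 1 (mod 821).
Result is 1, so (28/821) = 1.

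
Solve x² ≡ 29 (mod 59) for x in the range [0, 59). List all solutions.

Since 59 ≡ 3 (mod 4), a square root of 29 is 29^((59+1)/4) = 29^15 mod 59.
Repeated squaring: 29^2≡15, 29^4≡48, 29^8≡3 (mod 59).
29^15 = 29^(8+4+2+1) ≡ 41 (mod 59).
Check: 41² = 1681 ≡ 29 (mod 59). The two roots are 18 and 41.

18, 41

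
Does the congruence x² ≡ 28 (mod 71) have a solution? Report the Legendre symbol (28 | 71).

-1

Euler's criterion: (28/71) ≡ 28^35 (mod 71).
28^2 ≡ 3 (mod 71)
28^4 ≡ 9 (mod 71)
28^8 ≡ 10 (mod 71)
28^16 ≡ 29 (mod 71)
28^32 ≡ 60 (mod 71)
28^35 = 28^(32+2+1) ≡ 70 (mod 71).
Result is 70 ≡ −1, so (28/71) = −1.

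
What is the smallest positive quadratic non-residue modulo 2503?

(2/2503) = +1, so 2 is a residue.
(3/2503) = −1, so 3 is the smallest positive non-residue mod 2503.

3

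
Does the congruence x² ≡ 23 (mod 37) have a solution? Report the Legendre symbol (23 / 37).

Reciprocity: 23 ≡ 3 and 37 ≡ 1 (mod 4), so (23/37) = +(37/23).
Reduce top mod 23: now compute (14/23).
Pull out 2: since 23 ≡ 7 (mod 8), (2/23) = +1.
Reciprocity: 7 ≡ 3 and 23 ≡ 3 (mod 4), so (7/23) = −(23/7).
Reduce top mod 7: now compute (2/7).
Pull out 2: since 7 ≡ 7 (mod 8), (2/7) = +1.
Reached (1/7) = 1. Collecting the sign flips along the way, the symbol is -1.

-1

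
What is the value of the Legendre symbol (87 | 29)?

First reduce: 87 ≡ 0 (mod 29).
Top reduces to 0: gcd > 1, so the symbol is 0.

0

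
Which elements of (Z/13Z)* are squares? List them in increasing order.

Square k = 1,…,6 (k and 13−k give the same square):
1²=1, 2²=4, 3²=9, 4²≡3, 5²≡12, 6²≡10 (mod 13).
So the quadratic residues mod 13 are {1, 3, 4, 9, 10, 12}.

1,3,4,9,10,12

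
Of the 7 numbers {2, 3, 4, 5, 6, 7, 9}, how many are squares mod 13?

(2/13) = -1 → non-residue.
(3/13) = +1 → QR.
(4/13) = +1 → QR.
(5/13) = -1 → non-residue.
(6/13) = -1 → non-residue.
(7/13) = -1 → non-residue.
(9/13) = +1 → QR.
Total quadratic residues among the 7: 3.

3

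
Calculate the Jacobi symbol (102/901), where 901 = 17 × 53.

0

Pull out 2: since 901 ≡ 5 (mod 8), (2/901) = -1.
Reciprocity: 51 ≡ 3 and 901 ≡ 1 (mod 4), so (51/901) = +(901/51).
Reduce top mod 51: now compute (34/51).
Pull out 2: since 51 ≡ 3 (mod 8), (2/51) = -1.
Reciprocity: 17 ≡ 1 and 51 ≡ 3 (mod 4), so (17/51) = +(51/17).
Reduce top mod 17: now compute (0/17).
Top reduces to 0: gcd > 1, so the symbol is 0.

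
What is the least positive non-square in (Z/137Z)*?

3

(2/137) = +1, so 2 is a residue.
(3/137) = −1, so 3 is the smallest positive non-residue mod 137.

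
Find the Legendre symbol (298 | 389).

1

Pull out 2: since 389 ≡ 5 (mod 8), (2/389) = -1.
Reciprocity: 149 ≡ 1 and 389 ≡ 1 (mod 4), so (149/389) = +(389/149).
Reduce top mod 149: now compute (91/149).
Reciprocity: 91 ≡ 3 and 149 ≡ 1 (mod 4), so (91/149) = +(149/91).
Reduce top mod 91: now compute (58/91).
Pull out 2: since 91 ≡ 3 (mod 8), (2/91) = -1.
Reciprocity: 29 ≡ 1 and 91 ≡ 3 (mod 4), so (29/91) = +(91/29).
Reduce top mod 29: now compute (4/29).
Pull out 2^2: since 29 ≡ 5 (mod 8), (2/29) = -1, so (2/29)^2 = +1.
Reached (1/29) = 1. Collecting the sign flips along the way, the symbol is +1.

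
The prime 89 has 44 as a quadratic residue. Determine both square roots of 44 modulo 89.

20, 69

89 ≡ 1 (mod 4), so we find a root by search.
Trying successive values, 20² = 400 ≡ 44 (mod 89). The other root is 89 − 20 = 69.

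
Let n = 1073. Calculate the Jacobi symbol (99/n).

-1

Reciprocity: 99 ≡ 3 and 1073 ≡ 1 (mod 4), so (99/1073) = +(1073/99).
Reduce top mod 99: now compute (83/99).
Reciprocity: 83 ≡ 3 and 99 ≡ 3 (mod 4), so (83/99) = −(99/83).
Reduce top mod 83: now compute (16/83).
Pull out 2^4: since 83 ≡ 3 (mod 8), (2/83) = -1, so (2/83)^4 = +1.
Reached (1/83) = 1. Collecting the sign flips along the way, the symbol is -1.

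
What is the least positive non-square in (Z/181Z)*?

(2/181) = −1, so 2 is the smallest positive non-residue mod 181.

2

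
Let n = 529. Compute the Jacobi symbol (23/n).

0

Reciprocity: 23 ≡ 3 and 529 ≡ 1 (mod 4), so (23/529) = +(529/23).
Reduce top mod 23: now compute (0/23).
Top reduces to 0: gcd > 1, so the symbol is 0.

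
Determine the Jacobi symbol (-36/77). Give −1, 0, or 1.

First reduce: -36 ≡ 41 (mod 77).
Reciprocity: 41 ≡ 1 and 77 ≡ 1 (mod 4), so (41/77) = +(77/41).
Reduce top mod 41: now compute (36/41).
Pull out 2^2: since 41 ≡ 1 (mod 8), (2/41) = +1, so (2/41)^2 = +1.
Reciprocity: 9 ≡ 1 and 41 ≡ 1 (mod 4), so (9/41) = +(41/9).
Reduce top mod 9: now compute (5/9).
Reciprocity: 5 ≡ 1 and 9 ≡ 1 (mod 4), so (5/9) = +(9/5).
Reduce top mod 5: now compute (4/5).
Pull out 2^2: since 5 ≡ 5 (mod 8), (2/5) = -1, so (2/5)^2 = +1.
Reached (1/5) = 1. Collecting the sign flips along the way, the symbol is +1.

1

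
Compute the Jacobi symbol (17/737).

Reciprocity: 17 ≡ 1 and 737 ≡ 1 (mod 4), so (17/737) = +(737/17).
Reduce top mod 17: now compute (6/17).
Pull out 2: since 17 ≡ 1 (mod 8), (2/17) = +1.
Reciprocity: 3 ≡ 3 and 17 ≡ 1 (mod 4), so (3/17) = +(17/3).
Reduce top mod 3: now compute (2/3).
Pull out 2: since 3 ≡ 3 (mod 8), (2/3) = -1.
Reached (1/3) = 1. Collecting the sign flips along the way, the symbol is -1.

-1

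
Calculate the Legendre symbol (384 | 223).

-1

Euler's criterion: (384/223) ≡ 161^111 (mod 223).
161^2 ≡ 53 (mod 223)
161^4 ≡ 133 (mod 223)
161^8 ≡ 72 (mod 223)
161^16 ≡ 55 (mod 223)
161^32 ≡ 126 (mod 223)
161^64 ≡ 43 (mod 223)
161^111 = 161^(64+32+8+4+2+1) ≡ 222 (mod 223).
Result is 222 ≡ −1, so (384/223) = −1.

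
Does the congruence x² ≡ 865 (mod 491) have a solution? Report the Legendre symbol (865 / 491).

-1

First reduce: 865 ≡ 374 (mod 491).
Pull out 2: since 491 ≡ 3 (mod 8), (2/491) = -1.
Reciprocity: 187 ≡ 3 and 491 ≡ 3 (mod 4), so (187/491) = −(491/187).
Reduce top mod 187: now compute (117/187).
Reciprocity: 117 ≡ 1 and 187 ≡ 3 (mod 4), so (117/187) = +(187/117).
Reduce top mod 117: now compute (70/117).
Pull out 2: since 117 ≡ 5 (mod 8), (2/117) = -1.
Reciprocity: 35 ≡ 3 and 117 ≡ 1 (mod 4), so (35/117) = +(117/35).
Reduce top mod 35: now compute (12/35).
Pull out 2^2: since 35 ≡ 3 (mod 8), (2/35) = -1, so (2/35)^2 = +1.
Reciprocity: 3 ≡ 3 and 35 ≡ 3 (mod 4), so (3/35) = −(35/3).
Reduce top mod 3: now compute (2/3).
Pull out 2: since 3 ≡ 3 (mod 8), (2/3) = -1.
Reached (1/3) = 1. Collecting the sign flips along the way, the symbol is -1.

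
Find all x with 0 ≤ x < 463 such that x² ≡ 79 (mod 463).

81, 382

Since 463 ≡ 3 (mod 4), a square root of 79 is 79^((463+1)/4) = 79^116 mod 463.
Repeated squaring: 79^2≡222, 79^4≡206, 79^8≡303, 79^16≡135, 79^32≡168, 79^64≡444 (mod 463).
79^116 = 79^(64+32+16+4) ≡ 81 (mod 463).
Check: 81² = 6561 ≡ 79 (mod 463). The two roots are 81 and 382.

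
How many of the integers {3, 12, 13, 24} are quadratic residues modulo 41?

(3/41) = -1 → non-residue.
(12/41) = -1 → non-residue.
(13/41) = -1 → non-residue.
(24/41) = -1 → non-residue.
Total quadratic residues among the 4: 0.

0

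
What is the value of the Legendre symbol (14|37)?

-1

Pull out 2: since 37 ≡ 5 (mod 8), (2/37) = -1.
Reciprocity: 7 ≡ 3 and 37 ≡ 1 (mod 4), so (7/37) = +(37/7).
Reduce top mod 7: now compute (2/7).
Pull out 2: since 7 ≡ 7 (mod 8), (2/7) = +1.
Reached (1/7) = 1. Collecting the sign flips along the way, the symbol is -1.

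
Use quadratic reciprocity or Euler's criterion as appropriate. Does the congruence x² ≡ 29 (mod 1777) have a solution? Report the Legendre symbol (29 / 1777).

Reciprocity: 29 ≡ 1 and 1777 ≡ 1 (mod 4), so (29/1777) = +(1777/29).
Reduce top mod 29: now compute (8/29).
Pull out 2^3: since 29 ≡ 5 (mod 8), (2/29) = -1, so (2/29)^3 = -1.
Reached (1/29) = 1. Collecting the sign flips along the way, the symbol is -1.

-1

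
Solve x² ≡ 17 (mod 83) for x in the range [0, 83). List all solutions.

10, 73

Since 83 ≡ 3 (mod 4), a square root of 17 is 17^((83+1)/4) = 17^21 mod 83.
Repeated squaring: 17^2≡40, 17^4≡23, 17^8≡31, 17^16≡48 (mod 83).
17^21 = 17^(16+4+1) ≡ 10 (mod 83).
Check: 10² = 100 ≡ 17 (mod 83). The two roots are 10 and 73.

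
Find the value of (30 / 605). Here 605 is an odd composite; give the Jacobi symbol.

Pull out 2: since 605 ≡ 5 (mod 8), (2/605) = -1.
Reciprocity: 15 ≡ 3 and 605 ≡ 1 (mod 4), so (15/605) = +(605/15).
Reduce top mod 15: now compute (5/15).
Reciprocity: 5 ≡ 1 and 15 ≡ 3 (mod 4), so (5/15) = +(15/5).
Reduce top mod 5: now compute (0/5).
Top reduces to 0: gcd > 1, so the symbol is 0.

0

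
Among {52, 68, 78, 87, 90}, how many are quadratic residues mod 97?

(52/97) = -1 → non-residue.
(68/97) = -1 → non-residue.
(78/97) = -1 → non-residue.
(87/97) = -1 → non-residue.
(90/97) = -1 → non-residue.
Total quadratic residues among the 5: 0.

0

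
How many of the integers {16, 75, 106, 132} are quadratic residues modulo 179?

3

(16/179) = +1 → QR.
(75/179) = +1 → QR.
(106/179) = +1 → QR.
(132/179) = -1 → non-residue.
Total quadratic residues among the 4: 3.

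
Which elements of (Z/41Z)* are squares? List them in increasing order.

Square k = 1,…,20 (k and 41−k give the same square):
1²=1, 2²=4, 3²=9, 4²=16, 5²=25, 6²=36, 7²≡8, 8²≡23, 9²≡40, 10²≡18, 11²≡39, 12²≡21, 13²≡5, 14²≡32, 15²≡20, 16²≡10, 17²≡2, 18²≡37, 19²≡33, 20²≡31 (mod 41).
So the quadratic residues mod 41 are {1, 2, 4, 5, 8, 9, 10, 16, 18, 20, 21, 23, 25, 31, 32, 33, 36, 37, 39, 40}.

1, 2, 4, 5, 8, 9, 10, 16, 18, 20, 21, 23, 25, 31, 32, 33, 36, 37, 39, 40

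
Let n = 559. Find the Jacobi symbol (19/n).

Reciprocity: 19 ≡ 3 and 559 ≡ 3 (mod 4), so (19/559) = −(559/19).
Reduce top mod 19: now compute (8/19).
Pull out 2^3: since 19 ≡ 3 (mod 8), (2/19) = -1, so (2/19)^3 = -1.
Reached (1/19) = 1. Collecting the sign flips along the way, the symbol is +1.

1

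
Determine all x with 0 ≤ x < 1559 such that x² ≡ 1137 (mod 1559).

300, 1259

Since 1559 ≡ 3 (mod 4), a square root of 1137 is 1137^((1559+1)/4) = 1137^390 mod 1559.
Repeated squaring: 1137^2≡358, 1137^4≡326, 1137^8≡264, 1137^16≡1100, 1137^32≡216, 1137^64≡1445, 1137^128≡524, 1137^256≡192 (mod 1559).
1137^390 = 1137^(256+128+4+2) ≡ 300 (mod 1559).
Check: 300² = 90000 ≡ 1137 (mod 1559). The two roots are 300 and 1259.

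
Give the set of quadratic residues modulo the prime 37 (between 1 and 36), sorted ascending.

1 3 4 7 9 10 11 12 16 21 25 26 27 28 30 33 34 36

Square k = 1,…,18 (k and 37−k give the same square):
1²=1, 2²=4, 3²=9, 4²=16, 5²=25, 6²=36, 7²≡12, 8²≡27, 9²≡7, 10²≡26, 11²≡10, 12²≡33, 13²≡21, 14²≡11, 15²≡3, 16²≡34, 17²≡30, 18²≡28 (mod 37).
So the quadratic residues mod 37 are {1, 3, 4, 7, 9, 10, 11, 12, 16, 21, 25, 26, 27, 28, 30, 33, 34, 36}.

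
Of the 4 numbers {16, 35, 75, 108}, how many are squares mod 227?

(16/227) = +1 → QR.
(35/227) = -1 → non-residue.
(75/227) = +1 → QR.
(108/227) = +1 → QR.
Total quadratic residues among the 4: 3.

3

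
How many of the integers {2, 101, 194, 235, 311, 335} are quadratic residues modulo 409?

3

(2/409) = +1 → QR.
(101/409) = +1 → QR.
(194/409) = -1 → non-residue.
(235/409) = -1 → non-residue.
(311/409) = +1 → QR.
(335/409) = -1 → non-residue.
Total quadratic residues among the 6: 3.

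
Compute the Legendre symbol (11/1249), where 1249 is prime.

Reciprocity: 11 ≡ 3 and 1249 ≡ 1 (mod 4), so (11/1249) = +(1249/11).
Reduce top mod 11: now compute (6/11).
Pull out 2: since 11 ≡ 3 (mod 8), (2/11) = -1.
Reciprocity: 3 ≡ 3 and 11 ≡ 3 (mod 4), so (3/11) = −(11/3).
Reduce top mod 3: now compute (2/3).
Pull out 2: since 3 ≡ 3 (mod 8), (2/3) = -1.
Reached (1/3) = 1. Collecting the sign flips along the way, the symbol is -1.

-1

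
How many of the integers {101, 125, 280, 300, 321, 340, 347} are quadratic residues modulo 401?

3

(101/401) = -1 → non-residue.
(125/401) = +1 → QR.
(280/401) = +1 → QR.
(300/401) = -1 → non-residue.
(321/401) = +1 → QR.
(340/401) = -1 → non-residue.
(347/401) = -1 → non-residue.
Total quadratic residues among the 7: 3.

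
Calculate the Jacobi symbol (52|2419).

Pull out 2^2: since 2419 ≡ 3 (mod 8), (2/2419) = -1, so (2/2419)^2 = +1.
Reciprocity: 13 ≡ 1 and 2419 ≡ 3 (mod 4), so (13/2419) = +(2419/13).
Reduce top mod 13: now compute (1/13).
Reached (1/13) = 1. Collecting the sign flips along the way, the symbol is +1.

1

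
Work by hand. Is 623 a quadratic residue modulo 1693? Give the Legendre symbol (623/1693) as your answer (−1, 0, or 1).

Reciprocity: 623 ≡ 3 and 1693 ≡ 1 (mod 4), so (623/1693) = +(1693/623).
Reduce top mod 623: now compute (447/623).
Reciprocity: 447 ≡ 3 and 623 ≡ 3 (mod 4), so (447/623) = −(623/447).
Reduce top mod 447: now compute (176/447).
Pull out 2^4: since 447 ≡ 7 (mod 8), (2/447) = +1, so (2/447)^4 = +1.
Reciprocity: 11 ≡ 3 and 447 ≡ 3 (mod 4), so (11/447) = −(447/11).
Reduce top mod 11: now compute (7/11).
Reciprocity: 7 ≡ 3 and 11 ≡ 3 (mod 4), so (7/11) = −(11/7).
Reduce top mod 7: now compute (4/7).
Pull out 2^2: since 7 ≡ 7 (mod 8), (2/7) = +1, so (2/7)^2 = +1.
Reached (1/7) = 1. Collecting the sign flips along the way, the symbol is -1.

-1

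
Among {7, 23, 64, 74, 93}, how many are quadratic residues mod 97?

2

(7/97) = -1 → non-residue.
(23/97) = -1 → non-residue.
(64/97) = +1 → QR.
(74/97) = -1 → non-residue.
(93/97) = +1 → QR.
Total quadratic residues among the 5: 2.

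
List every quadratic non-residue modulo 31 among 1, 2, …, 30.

Square k = 1,…,15 (k and 31−k give the same square):
1²=1, 2²=4, 3²=9, 4²=16, 5²=25, 6²≡5, 7²≡18, 8²≡2, 9²≡19, 10²≡7, 11²≡28, 12²≡20, 13²≡14, 14²≡10, 15²≡8 (mod 31).
The residues are {1, 2, 4, 5, 7, 8, 9, 10, 14, 16, 18, 19, 20, 25, 28}; the non-residues are the remaining 15 nonzero classes.

3,6,11,12,13,15,17,21,22,23,24,26,27,29,30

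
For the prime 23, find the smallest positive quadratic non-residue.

(2/23) = +1, so 2 is a residue.
(3/23) = +1, so 3 is a residue.
(4/23) = +1, so 4 is a residue.
(5/23) = −1, so 5 is the smallest positive non-residue mod 23.

5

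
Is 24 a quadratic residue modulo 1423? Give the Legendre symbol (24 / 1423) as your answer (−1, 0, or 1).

-1

Pull out 2^3: since 1423 ≡ 7 (mod 8), (2/1423) = +1, so (2/1423)^3 = +1.
Reciprocity: 3 ≡ 3 and 1423 ≡ 3 (mod 4), so (3/1423) = −(1423/3).
Reduce top mod 3: now compute (1/3).
Reached (1/3) = 1. Collecting the sign flips along the way, the symbol is -1.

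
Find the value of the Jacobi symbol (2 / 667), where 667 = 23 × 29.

Pull out 2: since 667 ≡ 3 (mod 8), (2/667) = -1.
Reached (1/667) = 1. Collecting the sign flips along the way, the symbol is -1.

-1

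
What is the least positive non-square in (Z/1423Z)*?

(2/1423) = +1, so 2 is a residue.
(3/1423) = −1, so 3 is the smallest positive non-residue mod 1423.

3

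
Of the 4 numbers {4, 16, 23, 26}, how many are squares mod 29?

3

(4/29) = +1 → QR.
(16/29) = +1 → QR.
(23/29) = +1 → QR.
(26/29) = -1 → non-residue.
Total quadratic residues among the 4: 3.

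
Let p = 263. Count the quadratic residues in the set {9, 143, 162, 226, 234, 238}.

4

(9/263) = +1 → QR.
(143/263) = +1 → QR.
(162/263) = +1 → QR.
(226/263) = -1 → non-residue.
(234/263) = +1 → QR.
(238/263) = -1 → non-residue.
Total quadratic residues among the 6: 4.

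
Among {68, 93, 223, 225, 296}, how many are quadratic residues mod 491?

4

(68/491) = +1 → QR.
(93/491) = +1 → QR.
(223/491) = +1 → QR.
(225/491) = +1 → QR.
(296/491) = -1 → non-residue.
Total quadratic residues among the 5: 4.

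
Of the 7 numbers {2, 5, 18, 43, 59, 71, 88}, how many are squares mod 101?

(2/101) = -1 → non-residue.
(5/101) = +1 → QR.
(18/101) = -1 → non-residue.
(43/101) = +1 → QR.
(59/101) = -1 → non-residue.
(71/101) = +1 → QR.
(88/101) = +1 → QR.
Total quadratic residues among the 7: 4.

4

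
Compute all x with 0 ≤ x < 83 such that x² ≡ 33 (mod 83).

Since 83 ≡ 3 (mod 4), a square root of 33 is 33^((83+1)/4) = 33^21 mod 83.
Repeated squaring: 33^2≡10, 33^4≡17, 33^8≡40, 33^16≡23 (mod 83).
33^21 = 33^(16+4+1) ≡ 38 (mod 83).
Check: 38² = 1444 ≡ 33 (mod 83). The two roots are 38 and 45.

38, 45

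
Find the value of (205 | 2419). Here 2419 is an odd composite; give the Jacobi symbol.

0

Reciprocity: 205 ≡ 1 and 2419 ≡ 3 (mod 4), so (205/2419) = +(2419/205).
Reduce top mod 205: now compute (164/205).
Pull out 2^2: since 205 ≡ 5 (mod 8), (2/205) = -1, so (2/205)^2 = +1.
Reciprocity: 41 ≡ 1 and 205 ≡ 1 (mod 4), so (41/205) = +(205/41).
Reduce top mod 41: now compute (0/41).
Top reduces to 0: gcd > 1, so the symbol is 0.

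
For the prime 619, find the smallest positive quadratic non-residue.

(2/619) = −1, so 2 is the smallest positive non-residue mod 619.

2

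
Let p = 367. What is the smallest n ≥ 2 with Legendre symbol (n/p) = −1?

(2/367) = +1, so 2 is a residue.
(3/367) = −1, so 3 is the smallest positive non-residue mod 367.

3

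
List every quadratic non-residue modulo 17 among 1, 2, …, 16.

Square k = 1,…,8 (k and 17−k give the same square):
1²=1, 2²=4, 3²=9, 4²=16, 5²≡8, 6²≡2, 7²≡15, 8²≡13 (mod 17).
The residues are {1, 2, 4, 8, 9, 13, 15, 16}; the non-residues are the remaining 8 nonzero classes.

3,5,6,7,10,11,12,14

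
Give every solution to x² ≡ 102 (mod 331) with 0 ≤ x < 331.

105, 226

Since 331 ≡ 3 (mod 4), a square root of 102 is 102^((331+1)/4) = 102^83 mod 331.
Repeated squaring: 102^2≡143, 102^4≡258, 102^8≡33, 102^16≡96, 102^32≡279, 102^64≡56 (mod 331).
102^83 = 102^(64+16+2+1) ≡ 105 (mod 331).
Check: 105² = 11025 ≡ 102 (mod 331). The two roots are 105 and 226.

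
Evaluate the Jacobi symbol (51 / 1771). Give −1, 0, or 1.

1

Reciprocity: 51 ≡ 3 and 1771 ≡ 3 (mod 4), so (51/1771) = −(1771/51).
Reduce top mod 51: now compute (37/51).
Reciprocity: 37 ≡ 1 and 51 ≡ 3 (mod 4), so (37/51) = +(51/37).
Reduce top mod 37: now compute (14/37).
Pull out 2: since 37 ≡ 5 (mod 8), (2/37) = -1.
Reciprocity: 7 ≡ 3 and 37 ≡ 1 (mod 4), so (7/37) = +(37/7).
Reduce top mod 7: now compute (2/7).
Pull out 2: since 7 ≡ 7 (mod 8), (2/7) = +1.
Reached (1/7) = 1. Collecting the sign flips along the way, the symbol is +1.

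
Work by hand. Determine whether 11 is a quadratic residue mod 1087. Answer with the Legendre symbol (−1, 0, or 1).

Reciprocity: 11 ≡ 3 and 1087 ≡ 3 (mod 4), so (11/1087) = −(1087/11).
Reduce top mod 11: now compute (9/11).
Reciprocity: 9 ≡ 1 and 11 ≡ 3 (mod 4), so (9/11) = +(11/9).
Reduce top mod 9: now compute (2/9).
Pull out 2: since 9 ≡ 1 (mod 8), (2/9) = +1.
Reached (1/9) = 1. Collecting the sign flips along the way, the symbol is -1.

-1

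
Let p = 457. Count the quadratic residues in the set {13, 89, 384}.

(13/457) = -1 → non-residue.
(89/457) = -1 → non-residue.
(384/457) = +1 → QR.
Total quadratic residues among the 3: 1.

1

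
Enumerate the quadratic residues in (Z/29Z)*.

1, 4, 5, 6, 7, 9, 13, 16, 20, 22, 23, 24, 25, 28

Square k = 1,…,14 (k and 29−k give the same square):
1²=1, 2²=4, 3²=9, 4²=16, 5²=25, 6²≡7, 7²≡20, 8²≡6, 9²≡23, 10²≡13, 11²≡5, 12²≡28, 13²≡24, 14²≡22 (mod 29).
So the quadratic residues mod 29 are {1, 4, 5, 6, 7, 9, 13, 16, 20, 22, 23, 24, 25, 28}.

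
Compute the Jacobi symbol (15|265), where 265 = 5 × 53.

Reciprocity: 15 ≡ 3 and 265 ≡ 1 (mod 4), so (15/265) = +(265/15).
Reduce top mod 15: now compute (10/15).
Pull out 2: since 15 ≡ 7 (mod 8), (2/15) = +1.
Reciprocity: 5 ≡ 1 and 15 ≡ 3 (mod 4), so (5/15) = +(15/5).
Reduce top mod 5: now compute (0/5).
Top reduces to 0: gcd > 1, so the symbol is 0.

0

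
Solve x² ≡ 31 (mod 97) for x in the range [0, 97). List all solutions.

15, 82

97 ≡ 1 (mod 4), so we find a root by search.
Trying successive values, 15² = 225 ≡ 31 (mod 97). The other root is 97 − 15 = 82.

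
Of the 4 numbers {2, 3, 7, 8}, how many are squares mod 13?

1

(2/13) = -1 → non-residue.
(3/13) = +1 → QR.
(7/13) = -1 → non-residue.
(8/13) = -1 → non-residue.
Total quadratic residues among the 4: 1.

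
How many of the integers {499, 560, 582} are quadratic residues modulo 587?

1

(499/587) = -1 → non-residue.
(560/587) = -1 → non-residue.
(582/587) = +1 → QR.
Total quadratic residues among the 3: 1.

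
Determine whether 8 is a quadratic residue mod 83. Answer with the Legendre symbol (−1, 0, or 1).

Pull out 2^3: since 83 ≡ 3 (mod 8), (2/83) = -1, so (2/83)^3 = -1.
Reached (1/83) = 1. Collecting the sign flips along the way, the symbol is -1.

-1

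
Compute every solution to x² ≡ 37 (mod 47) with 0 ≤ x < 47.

Since 47 ≡ 3 (mod 4), a square root of 37 is 37^((47+1)/4) = 37^12 mod 47.
Repeated squaring: 37^2≡6, 37^4≡36, 37^8≡27 (mod 47).
37^12 = 37^(8+4) ≡ 32 (mod 47).
Check: 32² = 1024 ≡ 37 (mod 47). The two roots are 15 and 32.

15, 32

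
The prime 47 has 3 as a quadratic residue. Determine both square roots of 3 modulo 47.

12, 35

Since 47 ≡ 3 (mod 4), a square root of 3 is 3^((47+1)/4) = 3^12 mod 47.
Repeated squaring: 3^2≡9, 3^4≡34, 3^8≡28 (mod 47).
3^12 = 3^(8+4) ≡ 12 (mod 47).
Check: 12² = 144 ≡ 3 (mod 47). The two roots are 12 and 35.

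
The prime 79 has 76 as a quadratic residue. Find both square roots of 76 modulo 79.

32, 47

Since 79 ≡ 3 (mod 4), a square root of 76 is 76^((79+1)/4) = 76^20 mod 79.
Repeated squaring: 76^2≡9, 76^4≡2, 76^8≡4, 76^16≡16 (mod 79).
76^20 = 76^(16+4) ≡ 32 (mod 79).
Check: 32² = 1024 ≡ 76 (mod 79). The two roots are 32 and 47.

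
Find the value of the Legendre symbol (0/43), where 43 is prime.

Top reduces to 0: gcd > 1, so the symbol is 0.

0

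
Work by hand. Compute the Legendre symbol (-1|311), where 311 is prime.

First reduce: -1 ≡ 310 (mod 311).
Pull out 2: since 311 ≡ 7 (mod 8), (2/311) = +1.
Reciprocity: 155 ≡ 3 and 311 ≡ 3 (mod 4), so (155/311) = −(311/155).
Reduce top mod 155: now compute (1/155).
Reached (1/155) = 1. Collecting the sign flips along the way, the symbol is -1.

-1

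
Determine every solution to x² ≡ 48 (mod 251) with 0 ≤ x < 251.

53, 198

Since 251 ≡ 3 (mod 4), a square root of 48 is 48^((251+1)/4) = 48^63 mod 251.
Repeated squaring: 48^2≡45, 48^4≡17, 48^8≡38, 48^16≡189, 48^32≡79 (mod 251).
48^63 = 48^(32+16+8+4+2+1) ≡ 198 (mod 251).
Check: 198² = 39204 ≡ 48 (mod 251). The two roots are 53 and 198.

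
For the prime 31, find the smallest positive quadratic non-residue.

3

(2/31) = +1, so 2 is a residue.
(3/31) = −1, so 3 is the smallest positive non-residue mod 31.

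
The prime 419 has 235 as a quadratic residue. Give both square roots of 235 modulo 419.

167, 252

Since 419 ≡ 3 (mod 4), a square root of 235 is 235^((419+1)/4) = 235^105 mod 419.
Repeated squaring: 235^2≡336, 235^4≡185, 235^8≡286, 235^16≡91, 235^32≡320, 235^64≡164 (mod 419).
235^105 = 235^(64+32+8+1) ≡ 252 (mod 419).
Check: 252² = 63504 ≡ 235 (mod 419). The two roots are 167 and 252.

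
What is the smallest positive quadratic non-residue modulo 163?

2

(2/163) = −1, so 2 is the smallest positive non-residue mod 163.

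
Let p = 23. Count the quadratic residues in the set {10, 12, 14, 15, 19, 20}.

(10/23) = -1 → non-residue.
(12/23) = +1 → QR.
(14/23) = -1 → non-residue.
(15/23) = -1 → non-residue.
(19/23) = -1 → non-residue.
(20/23) = -1 → non-residue.
Total quadratic residues among the 6: 1.

1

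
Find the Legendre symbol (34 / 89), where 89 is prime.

Euler's criterion: (34/89) ≡ 34^44 (mod 89).
34^2 ≡ 88 (mod 89)
34^4 ≡ 1 (mod 89)
34^8 ≡ 1 (mod 89)
34^16 ≡ 1 (mod 89)
34^32 ≡ 1 (mod 89)
34^44 = 34^(32+8+4) ≡ 1 (mod 89).
Result is 1, so (34/89) = 1.

1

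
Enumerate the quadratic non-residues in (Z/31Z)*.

3, 6, 11, 12, 13, 15, 17, 21, 22, 23, 24, 26, 27, 29, 30

Square k = 1,…,15 (k and 31−k give the same square):
1²=1, 2²=4, 3²=9, 4²=16, 5²=25, 6²≡5, 7²≡18, 8²≡2, 9²≡19, 10²≡7, 11²≡28, 12²≡20, 13²≡14, 14²≡10, 15²≡8 (mod 31).
The residues are {1, 2, 4, 5, 7, 8, 9, 10, 14, 16, 18, 19, 20, 25, 28}; the non-residues are the remaining 15 nonzero classes.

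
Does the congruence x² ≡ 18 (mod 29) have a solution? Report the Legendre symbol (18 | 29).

-1

Pull out 2: since 29 ≡ 5 (mod 8), (2/29) = -1.
Reciprocity: 9 ≡ 1 and 29 ≡ 1 (mod 4), so (9/29) = +(29/9).
Reduce top mod 9: now compute (2/9).
Pull out 2: since 9 ≡ 1 (mod 8), (2/9) = +1.
Reached (1/9) = 1. Collecting the sign flips along the way, the symbol is -1.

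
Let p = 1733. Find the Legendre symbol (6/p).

1

Pull out 2: since 1733 ≡ 5 (mod 8), (2/1733) = -1.
Reciprocity: 3 ≡ 3 and 1733 ≡ 1 (mod 4), so (3/1733) = +(1733/3).
Reduce top mod 3: now compute (2/3).
Pull out 2: since 3 ≡ 3 (mod 8), (2/3) = -1.
Reached (1/3) = 1. Collecting the sign flips along the way, the symbol is +1.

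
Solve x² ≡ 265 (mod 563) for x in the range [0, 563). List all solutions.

Since 563 ≡ 3 (mod 4), a square root of 265 is 265^((563+1)/4) = 265^141 mod 563.
Repeated squaring: 265^2≡413, 265^4≡543, 265^8≡400, 265^16≡108, 265^32≡404, 265^64≡509, 265^128≡101 (mod 563).
265^141 = 265^(128+8+4+1) ≡ 160 (mod 563).
Check: 160² = 25600 ≡ 265 (mod 563). The two roots are 160 and 403.

160, 403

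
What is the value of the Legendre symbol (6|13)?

Euler's criterion: (6/13) ≡ 6^6 (mod 13).
6^2 ≡ 10 (mod 13)
6^4 ≡ 9 (mod 13)
6^6 = 6^(4+2) ≡ 12 (mod 13).
Result is 12 ≡ −1, so (6/13) = −1.

-1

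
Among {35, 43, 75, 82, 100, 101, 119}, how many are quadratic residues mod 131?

5

(35/131) = +1 → QR.
(43/131) = +1 → QR.
(75/131) = +1 → QR.
(82/131) = -1 → non-residue.
(100/131) = +1 → QR.
(101/131) = +1 → QR.
(119/131) = -1 → non-residue.
Total quadratic residues among the 7: 5.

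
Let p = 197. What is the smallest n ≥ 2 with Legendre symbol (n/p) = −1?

2

(2/197) = −1, so 2 is the smallest positive non-residue mod 197.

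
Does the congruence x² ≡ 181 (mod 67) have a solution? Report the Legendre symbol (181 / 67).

First reduce: 181 ≡ 47 (mod 67).
Reciprocity: 47 ≡ 3 and 67 ≡ 3 (mod 4), so (47/67) = −(67/47).
Reduce top mod 47: now compute (20/47).
Pull out 2^2: since 47 ≡ 7 (mod 8), (2/47) = +1, so (2/47)^2 = +1.
Reciprocity: 5 ≡ 1 and 47 ≡ 3 (mod 4), so (5/47) = +(47/5).
Reduce top mod 5: now compute (2/5).
Pull out 2: since 5 ≡ 5 (mod 8), (2/5) = -1.
Reached (1/5) = 1. Collecting the sign flips along the way, the symbol is +1.

1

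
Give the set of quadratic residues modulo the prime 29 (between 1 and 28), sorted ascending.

1 4 5 6 7 9 13 16 20 22 23 24 25 28

Square k = 1,…,14 (k and 29−k give the same square):
1²=1, 2²=4, 3²=9, 4²=16, 5²=25, 6²≡7, 7²≡20, 8²≡6, 9²≡23, 10²≡13, 11²≡5, 12²≡28, 13²≡24, 14²≡22 (mod 29).
So the quadratic residues mod 29 are {1, 4, 5, 6, 7, 9, 13, 16, 20, 22, 23, 24, 25, 28}.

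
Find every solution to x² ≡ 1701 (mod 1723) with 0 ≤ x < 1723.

624, 1099

Since 1723 ≡ 3 (mod 4), a square root of 1701 is 1701^((1723+1)/4) = 1701^431 mod 1723.
Repeated squaring: 1701^2≡484, 1701^4≡1651, 1701^8≡15, 1701^16≡225, 1701^32≡658, 1701^64≡491, 1701^128≡1584, 1701^256≡368 (mod 1723).
1701^431 = 1701^(256+128+32+8+4+2+1) ≡ 624 (mod 1723).
Check: 624² = 389376 ≡ 1701 (mod 1723). The two roots are 624 and 1099.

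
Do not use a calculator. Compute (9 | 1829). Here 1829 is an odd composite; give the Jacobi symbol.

1

Reciprocity: 9 ≡ 1 and 1829 ≡ 1 (mod 4), so (9/1829) = +(1829/9).
Reduce top mod 9: now compute (2/9).
Pull out 2: since 9 ≡ 1 (mod 8), (2/9) = +1.
Reached (1/9) = 1. Collecting the sign flips along the way, the symbol is +1.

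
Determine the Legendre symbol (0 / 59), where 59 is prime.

0

Top reduces to 0: gcd > 1, so the symbol is 0.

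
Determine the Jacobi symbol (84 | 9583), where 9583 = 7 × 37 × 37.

0

Pull out 2^2: since 9583 ≡ 7 (mod 8), (2/9583) = +1, so (2/9583)^2 = +1.
Reciprocity: 21 ≡ 1 and 9583 ≡ 3 (mod 4), so (21/9583) = +(9583/21).
Reduce top mod 21: now compute (7/21).
Reciprocity: 7 ≡ 3 and 21 ≡ 1 (mod 4), so (7/21) = +(21/7).
Reduce top mod 7: now compute (0/7).
Top reduces to 0: gcd > 1, so the symbol is 0.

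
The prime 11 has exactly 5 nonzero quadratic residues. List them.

1,3,4,5,9

Square k = 1,…,5 (k and 11−k give the same square):
1²=1, 2²=4, 3²=9, 4²≡5, 5²≡3 (mod 11).
So the quadratic residues mod 11 are {1, 3, 4, 5, 9}.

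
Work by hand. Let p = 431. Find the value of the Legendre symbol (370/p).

Euler's criterion: (370/431) ≡ 370^215 (mod 431).
370^2 ≡ 273 (mod 431)
370^4 ≡ 397 (mod 431)
370^8 ≡ 294 (mod 431)
370^16 ≡ 236 (mod 431)
370^32 ≡ 97 (mod 431)
370^64 ≡ 358 (mod 431)
370^128 ≡ 157 (mod 431)
370^215 = 370^(128+64+16+4+2+1) ≡ 430 (mod 431).
Result is 430 ≡ −1, so (370/431) = −1.

-1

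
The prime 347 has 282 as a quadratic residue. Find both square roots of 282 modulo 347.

Since 347 ≡ 3 (mod 4), a square root of 282 is 282^((347+1)/4) = 282^87 mod 347.
Repeated squaring: 282^2≡61, 282^4≡251, 282^8≡194, 282^16≡160, 282^32≡269, 282^64≡185 (mod 347).
282^87 = 282^(64+16+4+2+1) ≡ 87 (mod 347).
Check: 87² = 7569 ≡ 282 (mod 347). The two roots are 87 and 260.

87, 260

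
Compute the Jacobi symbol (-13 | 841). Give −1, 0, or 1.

1

First reduce: -13 ≡ 828 (mod 841).
Pull out 2^2: since 841 ≡ 1 (mod 8), (2/841) = +1, so (2/841)^2 = +1.
Reciprocity: 207 ≡ 3 and 841 ≡ 1 (mod 4), so (207/841) = +(841/207).
Reduce top mod 207: now compute (13/207).
Reciprocity: 13 ≡ 1 and 207 ≡ 3 (mod 4), so (13/207) = +(207/13).
Reduce top mod 13: now compute (12/13).
Pull out 2^2: since 13 ≡ 5 (mod 8), (2/13) = -1, so (2/13)^2 = +1.
Reciprocity: 3 ≡ 3 and 13 ≡ 1 (mod 4), so (3/13) = +(13/3).
Reduce top mod 3: now compute (1/3).
Reached (1/3) = 1. Collecting the sign flips along the way, the symbol is +1.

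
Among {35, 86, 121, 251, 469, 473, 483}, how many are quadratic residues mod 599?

(35/599) = -1 → non-residue.
(86/599) = -1 → non-residue.
(121/599) = +1 → QR.
(251/599) = +1 → QR.
(469/599) = -1 → non-residue.
(473/599) = +1 → QR.
(483/599) = +1 → QR.
Total quadratic residues among the 7: 4.

4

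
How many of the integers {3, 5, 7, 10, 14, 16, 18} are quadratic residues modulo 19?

(3/19) = -1 → non-residue.
(5/19) = +1 → QR.
(7/19) = +1 → QR.
(10/19) = -1 → non-residue.
(14/19) = -1 → non-residue.
(16/19) = +1 → QR.
(18/19) = -1 → non-residue.
Total quadratic residues among the 7: 3.

3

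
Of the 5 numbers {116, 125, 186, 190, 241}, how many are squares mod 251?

3

(116/251) = -1 → non-residue.
(125/251) = +1 → QR.
(186/251) = -1 → non-residue.
(190/251) = +1 → QR.
(241/251) = +1 → QR.
Total quadratic residues among the 5: 3.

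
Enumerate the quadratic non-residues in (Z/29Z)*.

Square k = 1,…,14 (k and 29−k give the same square):
1²=1, 2²=4, 3²=9, 4²=16, 5²=25, 6²≡7, 7²≡20, 8²≡6, 9²≡23, 10²≡13, 11²≡5, 12²≡28, 13²≡24, 14²≡22 (mod 29).
The residues are {1, 4, 5, 6, 7, 9, 13, 16, 20, 22, 23, 24, 25, 28}; the non-residues are the remaining 14 nonzero classes.

2,3,8,10,11,12,14,15,17,18,19,21,26,27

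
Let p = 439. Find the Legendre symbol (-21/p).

1

Euler's criterion: (-21/439) ≡ 418^219 (mod 439).
418^2 ≡ 2 (mod 439)
418^4 ≡ 4 (mod 439)
418^8 ≡ 16 (mod 439)
418^16 ≡ 256 (mod 439)
418^32 ≡ 125 (mod 439)
418^64 ≡ 260 (mod 439)
418^128 ≡ 433 (mod 439)
418^219 = 418^(128+64+16+8+2+1) ≡ 1 (mod 439).
Result is 1, so (-21/439) = 1.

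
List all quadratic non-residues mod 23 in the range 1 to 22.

Square k = 1,…,11 (k and 23−k give the same square):
1²=1, 2²=4, 3²=9, 4²=16, 5²≡2, 6²≡13, 7²≡3, 8²≡18, 9²≡12, 10²≡8, 11²≡6 (mod 23).
The residues are {1, 2, 3, 4, 6, 8, 9, 12, 13, 16, 18}; the non-residues are the remaining 11 nonzero classes.

5,7,10,11,14,15,17,19,20,21,22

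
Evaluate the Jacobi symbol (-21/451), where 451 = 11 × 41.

First reduce: -21 ≡ 430 (mod 451).
Pull out 2: since 451 ≡ 3 (mod 8), (2/451) = -1.
Reciprocity: 215 ≡ 3 and 451 ≡ 3 (mod 4), so (215/451) = −(451/215).
Reduce top mod 215: now compute (21/215).
Reciprocity: 21 ≡ 1 and 215 ≡ 3 (mod 4), so (21/215) = +(215/21).
Reduce top mod 21: now compute (5/21).
Reciprocity: 5 ≡ 1 and 21 ≡ 1 (mod 4), so (5/21) = +(21/5).
Reduce top mod 5: now compute (1/5).
Reached (1/5) = 1. Collecting the sign flips along the way, the symbol is +1.

1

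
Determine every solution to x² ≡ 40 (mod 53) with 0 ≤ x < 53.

26, 27

53 ≡ 1 (mod 4), so we find a root by search.
Trying successive values, 26² = 676 ≡ 40 (mod 53). The other root is 53 − 26 = 27.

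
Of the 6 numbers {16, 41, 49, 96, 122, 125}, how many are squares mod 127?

(16/127) = +1 → QR.
(41/127) = +1 → QR.
(49/127) = +1 → QR.
(96/127) = -1 → non-residue.
(122/127) = +1 → QR.
(125/127) = -1 → non-residue.
Total quadratic residues among the 6: 4.

4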